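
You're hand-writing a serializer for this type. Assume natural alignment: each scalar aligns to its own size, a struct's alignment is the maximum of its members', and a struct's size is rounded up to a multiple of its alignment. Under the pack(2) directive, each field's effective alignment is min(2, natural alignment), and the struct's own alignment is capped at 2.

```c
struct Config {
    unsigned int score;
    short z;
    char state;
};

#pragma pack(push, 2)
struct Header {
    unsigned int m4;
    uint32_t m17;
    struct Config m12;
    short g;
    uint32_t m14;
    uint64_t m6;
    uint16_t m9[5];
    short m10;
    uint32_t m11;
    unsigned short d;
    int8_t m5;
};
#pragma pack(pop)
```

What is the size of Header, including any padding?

Config: @0: score [4B, align 4] → 4; @4: z [2B, align 2] → 6; @6: state [1B, align 1] → 7; +1 tail pad (align 4); size 8, align 4
@0: m4 [4B, align 2] → 4
@4: m17 [4B, align 2] → 8
@8: m12 [8B, align 2] → 16
@16: g [2B, align 2] → 18
@18: m14 [4B, align 2] → 22
@22: m6 [8B, align 2] → 30
@30: m9 [10B, align 2] → 40
@40: m10 [2B, align 2] → 42
@42: m11 [4B, align 2] → 46
@46: d [2B, align 2] → 48
@48: m5 [1B, align 1] → 49
+1 tail pad (align 2)
size 50, align 2

50 bytes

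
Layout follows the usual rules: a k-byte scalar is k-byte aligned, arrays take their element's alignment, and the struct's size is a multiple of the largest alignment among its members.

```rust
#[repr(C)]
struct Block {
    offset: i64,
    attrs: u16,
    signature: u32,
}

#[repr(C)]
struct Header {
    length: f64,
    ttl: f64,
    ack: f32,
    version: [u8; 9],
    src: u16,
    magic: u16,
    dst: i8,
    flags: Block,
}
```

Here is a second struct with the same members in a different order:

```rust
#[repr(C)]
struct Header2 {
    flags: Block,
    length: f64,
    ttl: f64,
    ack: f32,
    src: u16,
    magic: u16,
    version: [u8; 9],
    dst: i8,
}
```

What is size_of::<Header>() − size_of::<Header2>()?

Block: @0: offset [8B, align 8] → 8; @8: attrs [2B, align 2] → 10; +2 pad (align 4); @12: signature [4B, align 4] → 16; size 16, align 8
@0: length [8B, align 8] → 8
@8: ttl [8B, align 8] → 16
@16: ack [4B, align 4] → 20
@20: version [9B, align 1] → 29
+1 pad (align 2)
@30: src [2B, align 2] → 32
@32: magic [2B, align 2] → 34
@34: dst [1B, align 1] → 35
+5 pad (align 8)
@40: flags [16B, align 8] → 56
size 56, align 8
— Header2 —
@0: flags [16B, align 8] → 16
@16: length [8B, align 8] → 24
@24: ttl [8B, align 8] → 32
@32: ack [4B, align 4] → 36
@36: src [2B, align 2] → 38
@38: magic [2B, align 2] → 40
@40: version [9B, align 1] → 49
@49: dst [1B, align 1] → 50
+6 tail pad (align 8)
size 56, align 8
56 − 56 = 0

0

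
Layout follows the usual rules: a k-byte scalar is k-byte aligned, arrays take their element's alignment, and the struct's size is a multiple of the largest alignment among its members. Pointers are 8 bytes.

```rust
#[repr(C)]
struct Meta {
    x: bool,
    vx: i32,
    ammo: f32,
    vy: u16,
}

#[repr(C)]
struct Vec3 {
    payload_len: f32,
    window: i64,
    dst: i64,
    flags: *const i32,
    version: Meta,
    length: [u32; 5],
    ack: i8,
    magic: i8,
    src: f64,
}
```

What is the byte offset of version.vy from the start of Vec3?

44

Meta: @0: x [1B, align 1] → 1; +3 pad (align 4); @4: vx [4B, align 4] → 8; @8: ammo [4B, align 4] → 12; @12: vy [2B, align 2] → 14; +2 tail pad (align 4); size 16, align 4
@0: payload_len [4B, align 4] → 4
+4 pad (align 8)
@8: window [8B, align 8] → 16
@16: dst [8B, align 8] → 24
@24: flags [8B, align 8] → 32
@32: version [16B, align 4] → 48
within Meta: vy at 12
32 + 12 = 44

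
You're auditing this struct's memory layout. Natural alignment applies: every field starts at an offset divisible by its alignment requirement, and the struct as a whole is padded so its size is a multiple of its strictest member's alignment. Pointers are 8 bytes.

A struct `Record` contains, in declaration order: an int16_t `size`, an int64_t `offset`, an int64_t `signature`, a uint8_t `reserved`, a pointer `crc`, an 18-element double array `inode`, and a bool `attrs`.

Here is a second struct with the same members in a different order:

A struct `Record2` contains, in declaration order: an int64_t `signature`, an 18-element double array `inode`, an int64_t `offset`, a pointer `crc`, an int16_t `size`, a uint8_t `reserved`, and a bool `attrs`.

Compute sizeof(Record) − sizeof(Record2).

16

size at 0 (size 2, align 2) → ends 2
pad 6 to align 8 for offset
offset at 8 (size 8, align 8) → ends 16
signature at 16 (size 8, align 8) → ends 24
reserved at 24 (size 1, align 1) → ends 25
pad 7 to align 8 for crc
crc at 32 (size 8, align 8) → ends 40
inode at 40 (size 144, align 8) → ends 184
attrs at 184 (size 1, align 1) → ends 185
tail pad 7 to reach multiple of 8
total 192 bytes, alignment 8
— Record2 —
signature at 0 (size 8, align 8) → ends 8
inode at 8 (size 144, align 8) → ends 152
offset at 152 (size 8, align 8) → ends 160
crc at 160 (size 8, align 8) → ends 168
size at 168 (size 2, align 2) → ends 170
reserved at 170 (size 1, align 1) → ends 171
attrs at 171 (size 1, align 1) → ends 172
tail pad 4 to reach multiple of 8
total 176 bytes, alignment 8
192 − 176 = 16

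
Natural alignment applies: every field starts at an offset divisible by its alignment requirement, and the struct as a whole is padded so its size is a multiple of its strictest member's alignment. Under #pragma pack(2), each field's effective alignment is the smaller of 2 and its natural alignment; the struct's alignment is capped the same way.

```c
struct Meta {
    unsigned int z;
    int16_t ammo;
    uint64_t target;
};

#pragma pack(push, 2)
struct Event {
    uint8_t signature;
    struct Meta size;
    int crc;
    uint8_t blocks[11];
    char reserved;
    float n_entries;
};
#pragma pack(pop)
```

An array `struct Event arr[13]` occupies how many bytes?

Meta: z at 0 (size 4, align 4) → ends 4; ammo at 4 (size 2, align 2) → ends 6; pad 2 to align 8 for target; target at 8 (size 8, align 8) → ends 16; total 16 bytes, alignment 8
signature at 0 (size 1, align 1) → ends 1
pad 1 to align 2 for size
size at 2 (size 16, align 2) → ends 18
crc at 18 (size 4, align 2) → ends 22
blocks at 22 (size 11, align 1) → ends 33
reserved at 33 (size 1, align 1) → ends 34
n_entries at 34 (size 4, align 2) → ends 38
total 38 bytes, alignment 2
array of 13: 13 × 38 = 494

494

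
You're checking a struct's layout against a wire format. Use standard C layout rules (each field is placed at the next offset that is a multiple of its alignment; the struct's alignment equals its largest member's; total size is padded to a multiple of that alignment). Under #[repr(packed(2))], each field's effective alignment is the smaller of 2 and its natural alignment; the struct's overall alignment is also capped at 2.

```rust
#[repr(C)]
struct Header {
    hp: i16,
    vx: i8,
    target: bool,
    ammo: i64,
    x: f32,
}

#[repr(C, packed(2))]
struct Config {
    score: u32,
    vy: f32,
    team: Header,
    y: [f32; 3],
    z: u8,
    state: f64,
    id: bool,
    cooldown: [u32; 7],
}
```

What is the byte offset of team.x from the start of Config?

24

Header: hp at 0 (size 2, align 2) → ends 2; vx at 2 (size 1, align 1) → ends 3; target at 3 (size 1, align 1) → ends 4; pad 4 to align 8 for ammo; ammo at 8 (size 8, align 8) → ends 16; x at 16 (size 4, align 4) → ends 20; tail pad 4 to reach multiple of 8; total 24 bytes, alignment 8
score at 0 (size 4, align 2) → ends 4
vy at 4 (size 4, align 2) → ends 8
team at 8 (size 24, align 2) → ends 32
within Header: x at 16
8 + 16 = 24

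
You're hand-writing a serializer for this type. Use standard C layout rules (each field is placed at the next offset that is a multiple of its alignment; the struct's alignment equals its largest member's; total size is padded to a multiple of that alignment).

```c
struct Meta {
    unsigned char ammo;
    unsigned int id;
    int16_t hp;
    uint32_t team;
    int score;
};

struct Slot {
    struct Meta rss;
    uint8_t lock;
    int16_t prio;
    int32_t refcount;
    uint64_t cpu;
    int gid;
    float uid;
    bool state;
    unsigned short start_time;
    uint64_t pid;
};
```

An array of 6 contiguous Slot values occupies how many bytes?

Meta: 0..1  ammo  (1B, 1-aligned); 1..4  -- padding (3B); 4..8  id  (4B, 4-aligned); 8..10  hp  (2B, 2-aligned); 10..12  -- padding (2B); 12..16  team  (4B, 4-aligned); 16..20  score  (4B, 4-aligned); sizeof = 20, alignof = 4
0..20  rss  (20B, 4-aligned)
20..21  lock  (1B, 1-aligned)
21..22  -- padding (1B)
22..24  prio  (2B, 2-aligned)
24..28  refcount  (4B, 4-aligned)
28..32  -- padding (4B)
32..40  cpu  (8B, 8-aligned)
40..44  gid  (4B, 4-aligned)
44..48  uid  (4B, 4-aligned)
48..49  state  (1B, 1-aligned)
49..50  -- padding (1B)
50..52  start_time  (2B, 2-aligned)
52..56  -- padding (4B)
56..64  pid  (8B, 8-aligned)
sizeof = 64, alignof = 8
array of 6: 6 × 64 = 384

384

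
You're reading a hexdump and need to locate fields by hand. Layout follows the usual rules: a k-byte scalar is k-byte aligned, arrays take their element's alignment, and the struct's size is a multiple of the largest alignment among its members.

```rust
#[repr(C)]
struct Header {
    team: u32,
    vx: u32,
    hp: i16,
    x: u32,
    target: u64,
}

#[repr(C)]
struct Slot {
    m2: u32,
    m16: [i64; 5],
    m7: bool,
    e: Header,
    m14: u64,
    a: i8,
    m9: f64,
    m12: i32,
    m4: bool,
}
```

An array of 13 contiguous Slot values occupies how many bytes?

Header: team at 0 (size 4, align 4) → ends 4; vx at 4 (size 4, align 4) → ends 8; hp at 8 (size 2, align 2) → ends 10; pad 2 to align 4 for x; x at 12 (size 4, align 4) → ends 16; target at 16 (size 8, align 8) → ends 24; total 24 bytes, alignment 8
m2 at 0 (size 4, align 4) → ends 4
pad 4 to align 8 for m16
m16 at 8 (size 40, align 8) → ends 48
m7 at 48 (size 1, align 1) → ends 49
pad 7 to align 8 for e
e at 56 (size 24, align 8) → ends 80
m14 at 80 (size 8, align 8) → ends 88
a at 88 (size 1, align 1) → ends 89
pad 7 to align 8 for m9
m9 at 96 (size 8, align 8) → ends 104
m12 at 104 (size 4, align 4) → ends 108
m4 at 108 (size 1, align 1) → ends 109
tail pad 3 to reach multiple of 8
total 112 bytes, alignment 8
array of 13: 13 × 112 = 1456

1456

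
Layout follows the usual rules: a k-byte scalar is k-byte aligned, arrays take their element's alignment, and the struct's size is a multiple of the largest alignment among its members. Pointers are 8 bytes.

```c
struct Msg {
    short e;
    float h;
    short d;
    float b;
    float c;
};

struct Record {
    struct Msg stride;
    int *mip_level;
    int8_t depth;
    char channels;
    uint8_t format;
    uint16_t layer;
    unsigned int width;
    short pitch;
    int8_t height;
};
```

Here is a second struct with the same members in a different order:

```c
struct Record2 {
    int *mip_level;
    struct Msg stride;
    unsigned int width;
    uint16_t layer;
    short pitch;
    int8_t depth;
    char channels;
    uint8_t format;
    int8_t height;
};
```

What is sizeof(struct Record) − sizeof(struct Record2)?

Msg: 0..2  e  (2B, 2-aligned); 2..4  -- padding (2B); 4..8  h  (4B, 4-aligned); 8..10  d  (2B, 2-aligned); 10..12  -- padding (2B); 12..16  b  (4B, 4-aligned); 16..20  c  (4B, 4-aligned); sizeof = 20, alignof = 4
0..20  stride  (20B, 4-aligned)
20..24  -- padding (4B)
24..32  mip_level  (8B, 8-aligned)
32..33  depth  (1B, 1-aligned)
33..34  channels  (1B, 1-aligned)
34..35  format  (1B, 1-aligned)
35..36  -- padding (1B)
36..38  layer  (2B, 2-aligned)
38..40  -- padding (2B)
40..44  width  (4B, 4-aligned)
44..46  pitch  (2B, 2-aligned)
46..47  height  (1B, 1-aligned)
47..48  -- tail padding (1B)
sizeof = 48, alignof = 8
— Record2 —
0..8  mip_level  (8B, 8-aligned)
8..28  stride  (20B, 4-aligned)
28..32  width  (4B, 4-aligned)
32..34  layer  (2B, 2-aligned)
34..36  pitch  (2B, 2-aligned)
36..37  depth  (1B, 1-aligned)
37..38  channels  (1B, 1-aligned)
38..39  format  (1B, 1-aligned)
39..40  height  (1B, 1-aligned)
sizeof = 40, alignof = 8
48 − 40 = 8

8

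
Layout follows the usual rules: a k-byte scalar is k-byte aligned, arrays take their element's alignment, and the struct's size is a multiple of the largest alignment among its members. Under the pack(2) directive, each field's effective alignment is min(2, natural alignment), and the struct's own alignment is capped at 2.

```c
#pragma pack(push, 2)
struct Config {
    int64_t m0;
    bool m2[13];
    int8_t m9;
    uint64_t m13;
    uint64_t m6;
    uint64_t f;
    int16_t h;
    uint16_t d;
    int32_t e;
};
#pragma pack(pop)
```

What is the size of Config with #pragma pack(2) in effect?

54

0..8  m0  (8B, 2-aligned)
8..21  m2  (13B, 1-aligned)
21..22  m9  (1B, 1-aligned)
22..30  m13  (8B, 2-aligned)
30..38  m6  (8B, 2-aligned)
38..46  f  (8B, 2-aligned)
46..48  h  (2B, 2-aligned)
48..50  d  (2B, 2-aligned)
50..54  e  (4B, 2-aligned)
sizeof = 54, alignof = 2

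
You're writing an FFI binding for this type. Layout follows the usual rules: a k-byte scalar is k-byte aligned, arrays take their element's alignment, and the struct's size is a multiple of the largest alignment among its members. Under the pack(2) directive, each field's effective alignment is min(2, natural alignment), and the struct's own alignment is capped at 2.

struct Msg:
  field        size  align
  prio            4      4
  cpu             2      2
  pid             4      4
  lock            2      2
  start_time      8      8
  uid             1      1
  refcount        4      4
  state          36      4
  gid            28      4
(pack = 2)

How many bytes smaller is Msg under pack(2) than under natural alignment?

6

natural layout:
  0..4  prio  (4B, 4-aligned)
  4..6  cpu  (2B, 2-aligned)
  6..8  -- padding (2B)
  8..12  pid  (4B, 4-aligned)
  12..14  lock  (2B, 2-aligned)
  14..16  -- padding (2B)
  16..24  start_time  (8B, 8-aligned)
  24..25  uid  (1B, 1-aligned)
  25..28  -- padding (3B)
  28..32  refcount  (4B, 4-aligned)
  32..68  state  (36B, 4-aligned)
  68..96  gid  (28B, 4-aligned)
  sizeof = 96, alignof = 8
packed(2) layout:
  0..4  prio  (4B, 2-aligned)
  4..6  cpu  (2B, 2-aligned)
  6..10  pid  (4B, 2-aligned)
  10..12  lock  (2B, 2-aligned)
  12..20  start_time  (8B, 2-aligned)
  20..21  uid  (1B, 1-aligned)
  21..22  -- padding (1B)
  22..26  refcount  (4B, 2-aligned)
  26..62  state  (36B, 2-aligned)
  62..90  gid  (28B, 2-aligned)
  sizeof = 90, alignof = 2
96 − 90 = 6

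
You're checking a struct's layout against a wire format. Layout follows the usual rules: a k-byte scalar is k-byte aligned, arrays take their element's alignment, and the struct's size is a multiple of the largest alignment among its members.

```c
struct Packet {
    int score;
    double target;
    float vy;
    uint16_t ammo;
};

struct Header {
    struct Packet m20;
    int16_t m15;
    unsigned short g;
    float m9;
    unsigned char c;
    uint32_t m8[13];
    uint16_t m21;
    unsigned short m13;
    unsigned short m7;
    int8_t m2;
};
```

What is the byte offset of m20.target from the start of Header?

Packet: score at 0 (size 4, align 4) → ends 4; pad 4 to align 8 for target; target at 8 (size 8, align 8) → ends 16; vy at 16 (size 4, align 4) → ends 20; ammo at 20 (size 2, align 2) → ends 22; tail pad 2 to reach multiple of 8; total 24 bytes, alignment 8
m20 at 0 (size 24, align 8) → ends 24
within Packet: target at 8
0 + 8 = 8

8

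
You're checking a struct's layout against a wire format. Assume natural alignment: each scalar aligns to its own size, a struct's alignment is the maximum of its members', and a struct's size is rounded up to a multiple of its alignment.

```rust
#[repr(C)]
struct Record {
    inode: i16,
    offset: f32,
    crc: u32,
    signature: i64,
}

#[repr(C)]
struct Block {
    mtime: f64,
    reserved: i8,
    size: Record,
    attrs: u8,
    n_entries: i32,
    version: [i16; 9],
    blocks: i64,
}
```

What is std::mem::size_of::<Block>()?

80

Record: @0: inode [2B, align 2] → 2; +2 pad (align 4); @4: offset [4B, align 4] → 8; @8: crc [4B, align 4] → 12; +4 pad (align 8); @16: signature [8B, align 8] → 24; size 24, align 8
@0: mtime [8B, align 8] → 8
@8: reserved [1B, align 1] → 9
+7 pad (align 8)
@16: size [24B, align 8] → 40
@40: attrs [1B, align 1] → 41
+3 pad (align 4)
@44: n_entries [4B, align 4] → 48
@48: version [18B, align 2] → 66
+6 pad (align 8)
@72: blocks [8B, align 8] → 80
size 80, align 8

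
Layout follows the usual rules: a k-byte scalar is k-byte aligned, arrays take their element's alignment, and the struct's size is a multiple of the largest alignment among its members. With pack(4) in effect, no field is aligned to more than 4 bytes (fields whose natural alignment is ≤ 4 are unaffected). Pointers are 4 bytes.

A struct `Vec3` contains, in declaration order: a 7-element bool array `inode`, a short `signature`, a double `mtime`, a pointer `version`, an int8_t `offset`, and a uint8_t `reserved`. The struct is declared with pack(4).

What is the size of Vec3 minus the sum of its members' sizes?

5

@0: inode [7B, align 1] → 7
+1 pad (align 2)
@8: signature [2B, align 2] → 10
+2 pad (align 4)
@12: mtime [8B, align 4] → 20
@20: version [4B, align 4] → 24
@24: offset [1B, align 1] → 25
@25: reserved [1B, align 1] → 26
+2 tail pad (align 4)
size 28, align 4
data bytes 23, size 28 → padding 5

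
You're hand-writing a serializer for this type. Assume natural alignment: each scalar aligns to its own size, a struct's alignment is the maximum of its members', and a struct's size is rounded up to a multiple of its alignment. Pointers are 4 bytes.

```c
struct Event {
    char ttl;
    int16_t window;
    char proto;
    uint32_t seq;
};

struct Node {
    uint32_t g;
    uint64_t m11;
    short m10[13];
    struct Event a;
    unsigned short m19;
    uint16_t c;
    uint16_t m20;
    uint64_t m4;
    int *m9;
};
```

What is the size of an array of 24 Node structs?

1920

Event: 0..1  ttl  (1B, 1-aligned); 1..2  -- padding (1B); 2..4  window  (2B, 2-aligned); 4..5  proto  (1B, 1-aligned); 5..8  -- padding (3B); 8..12  seq  (4B, 4-aligned); sizeof = 12, alignof = 4
0..4  g  (4B, 4-aligned)
4..8  -- padding (4B)
8..16  m11  (8B, 8-aligned)
16..42  m10  (26B, 2-aligned)
42..44  -- padding (2B)
44..56  a  (12B, 4-aligned)
56..58  m19  (2B, 2-aligned)
58..60  c  (2B, 2-aligned)
60..62  m20  (2B, 2-aligned)
62..64  -- padding (2B)
64..72  m4  (8B, 8-aligned)
72..76  m9  (4B, 4-aligned)
76..80  -- tail padding (4B)
sizeof = 80, alignof = 8
array of 24: 24 × 80 = 1920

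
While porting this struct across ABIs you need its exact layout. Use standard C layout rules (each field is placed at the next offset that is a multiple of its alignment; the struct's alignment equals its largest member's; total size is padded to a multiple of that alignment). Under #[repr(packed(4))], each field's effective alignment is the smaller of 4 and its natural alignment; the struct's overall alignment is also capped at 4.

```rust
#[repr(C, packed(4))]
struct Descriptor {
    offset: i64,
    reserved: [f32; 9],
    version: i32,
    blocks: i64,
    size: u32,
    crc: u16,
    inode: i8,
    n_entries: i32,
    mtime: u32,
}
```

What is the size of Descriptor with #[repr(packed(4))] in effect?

72

@0: offset [8B, align 4] → 8
@8: reserved [36B, align 4] → 44
@44: version [4B, align 4] → 48
@48: blocks [8B, align 4] → 56
@56: size [4B, align 4] → 60
@60: crc [2B, align 2] → 62
@62: inode [1B, align 1] → 63
+1 pad (align 4)
@64: n_entries [4B, align 4] → 68
@68: mtime [4B, align 4] → 72
size 72, align 4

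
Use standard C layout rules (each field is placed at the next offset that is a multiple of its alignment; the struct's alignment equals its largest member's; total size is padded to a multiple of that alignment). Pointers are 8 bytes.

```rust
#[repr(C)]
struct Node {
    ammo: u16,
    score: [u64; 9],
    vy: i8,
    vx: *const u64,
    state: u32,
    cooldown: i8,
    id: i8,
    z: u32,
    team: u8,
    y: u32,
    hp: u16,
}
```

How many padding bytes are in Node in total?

20

@0: ammo [2B, align 2] → 2
+6 pad (align 8)
@8: score [72B, align 8] → 80
@80: vy [1B, align 1] → 81
+7 pad (align 8)
@88: vx [8B, align 8] → 96
@96: state [4B, align 4] → 100
@100: cooldown [1B, align 1] → 101
@101: id [1B, align 1] → 102
+2 pad (align 4)
@104: z [4B, align 4] → 108
@108: team [1B, align 1] → 109
+3 pad (align 4)
@112: y [4B, align 4] → 116
@116: hp [2B, align 2] → 118
+2 tail pad (align 8)
size 120, align 8
data bytes 100, size 120 → padding 20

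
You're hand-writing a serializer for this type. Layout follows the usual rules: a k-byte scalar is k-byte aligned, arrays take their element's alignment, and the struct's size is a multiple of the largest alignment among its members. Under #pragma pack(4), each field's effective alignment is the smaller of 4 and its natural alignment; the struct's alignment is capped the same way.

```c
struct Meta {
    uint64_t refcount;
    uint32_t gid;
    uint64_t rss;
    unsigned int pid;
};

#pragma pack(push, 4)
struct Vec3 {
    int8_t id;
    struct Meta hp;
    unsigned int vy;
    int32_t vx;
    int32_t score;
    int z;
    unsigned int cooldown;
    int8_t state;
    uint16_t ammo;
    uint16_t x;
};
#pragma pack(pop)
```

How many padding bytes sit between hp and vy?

Meta: refcount at 0 (size 8, align 8) → ends 8; gid at 8 (size 4, align 4) → ends 12; pad 4 to align 8 for rss; rss at 16 (size 8, align 8) → ends 24; pid at 24 (size 4, align 4) → ends 28; tail pad 4 to reach multiple of 8; total 32 bytes, alignment 8
id at 0 (size 1, align 1) → ends 1
pad 3 to align 4 for hp
hp at 4 (size 32, align 4) → ends 36
vy at 36 (size 4, align 4) → ends 40

0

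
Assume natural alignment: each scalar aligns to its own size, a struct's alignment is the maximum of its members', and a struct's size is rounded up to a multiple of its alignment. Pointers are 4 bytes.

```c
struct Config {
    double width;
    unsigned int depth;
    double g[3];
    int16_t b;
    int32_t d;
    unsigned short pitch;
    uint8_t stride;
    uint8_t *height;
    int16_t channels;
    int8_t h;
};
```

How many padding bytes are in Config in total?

12

@0: width [8B, align 8] → 8
@8: depth [4B, align 4] → 12
+4 pad (align 8)
@16: g [24B, align 8] → 40
@40: b [2B, align 2] → 42
+2 pad (align 4)
@44: d [4B, align 4] → 48
@48: pitch [2B, align 2] → 50
@50: stride [1B, align 1] → 51
+1 pad (align 4)
@52: height [4B, align 4] → 56
@56: channels [2B, align 2] → 58
@58: h [1B, align 1] → 59
+5 tail pad (align 8)
size 64, align 8
data bytes 52, size 64 → padding 12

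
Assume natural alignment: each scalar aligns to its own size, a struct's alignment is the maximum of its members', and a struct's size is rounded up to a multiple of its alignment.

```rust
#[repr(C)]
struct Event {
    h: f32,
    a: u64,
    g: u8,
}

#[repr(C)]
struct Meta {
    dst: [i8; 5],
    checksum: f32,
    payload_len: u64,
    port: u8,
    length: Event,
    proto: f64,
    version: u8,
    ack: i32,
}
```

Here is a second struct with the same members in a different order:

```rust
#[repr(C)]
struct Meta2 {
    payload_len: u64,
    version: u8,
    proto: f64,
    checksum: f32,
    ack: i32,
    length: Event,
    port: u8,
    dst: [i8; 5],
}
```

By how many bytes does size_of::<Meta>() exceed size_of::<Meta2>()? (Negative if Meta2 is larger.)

8

Event: h at 0 (size 4, align 4) → ends 4; pad 4 to align 8 for a; a at 8 (size 8, align 8) → ends 16; g at 16 (size 1, align 1) → ends 17; tail pad 7 to reach multiple of 8; total 24 bytes, alignment 8
dst at 0 (size 5, align 1) → ends 5
pad 3 to align 4 for checksum
checksum at 8 (size 4, align 4) → ends 12
pad 4 to align 8 for payload_len
payload_len at 16 (size 8, align 8) → ends 24
port at 24 (size 1, align 1) → ends 25
pad 7 to align 8 for length
length at 32 (size 24, align 8) → ends 56
proto at 56 (size 8, align 8) → ends 64
version at 64 (size 1, align 1) → ends 65
pad 3 to align 4 for ack
ack at 68 (size 4, align 4) → ends 72
total 72 bytes, alignment 8
— Meta2 —
payload_len at 0 (size 8, align 8) → ends 8
version at 8 (size 1, align 1) → ends 9
pad 7 to align 8 for proto
proto at 16 (size 8, align 8) → ends 24
checksum at 24 (size 4, align 4) → ends 28
ack at 28 (size 4, align 4) → ends 32
length at 32 (size 24, align 8) → ends 56
port at 56 (size 1, align 1) → ends 57
dst at 57 (size 5, align 1) → ends 62
tail pad 2 to reach multiple of 8
total 64 bytes, alignment 8
72 − 64 = 8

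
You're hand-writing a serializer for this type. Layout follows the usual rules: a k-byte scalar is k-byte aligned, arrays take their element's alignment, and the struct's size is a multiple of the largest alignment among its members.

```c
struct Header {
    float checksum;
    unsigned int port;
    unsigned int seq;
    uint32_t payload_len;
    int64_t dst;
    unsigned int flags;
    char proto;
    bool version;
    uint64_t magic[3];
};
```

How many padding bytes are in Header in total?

checksum at 0 (size 4, align 4) → ends 4
port at 4 (size 4, align 4) → ends 8
seq at 8 (size 4, align 4) → ends 12
payload_len at 12 (size 4, align 4) → ends 16
dst at 16 (size 8, align 8) → ends 24
flags at 24 (size 4, align 4) → ends 28
proto at 28 (size 1, align 1) → ends 29
version at 29 (size 1, align 1) → ends 30
pad 2 to align 8 for magic
magic at 32 (size 24, align 8) → ends 56
total 56 bytes, alignment 8
data bytes 54, size 56 → padding 2

2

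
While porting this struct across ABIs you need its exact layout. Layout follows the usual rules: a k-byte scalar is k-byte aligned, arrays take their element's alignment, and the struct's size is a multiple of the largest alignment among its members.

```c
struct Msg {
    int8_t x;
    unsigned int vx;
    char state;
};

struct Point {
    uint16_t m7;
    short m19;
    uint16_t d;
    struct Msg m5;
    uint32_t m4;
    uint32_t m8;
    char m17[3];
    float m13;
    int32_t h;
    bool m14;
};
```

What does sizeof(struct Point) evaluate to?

Msg: x at 0 (size 1, align 1) → ends 1; pad 3 to align 4 for vx; vx at 4 (size 4, align 4) → ends 8; state at 8 (size 1, align 1) → ends 9; tail pad 3 to reach multiple of 4; total 12 bytes, alignment 4
m7 at 0 (size 2, align 2) → ends 2
m19 at 2 (size 2, align 2) → ends 4
d at 4 (size 2, align 2) → ends 6
pad 2 to align 4 for m5
m5 at 8 (size 12, align 4) → ends 20
m4 at 20 (size 4, align 4) → ends 24
m8 at 24 (size 4, align 4) → ends 28
m17 at 28 (size 3, align 1) → ends 31
pad 1 to align 4 for m13
m13 at 32 (size 4, align 4) → ends 36
h at 36 (size 4, align 4) → ends 40
m14 at 40 (size 1, align 1) → ends 41
tail pad 3 to reach multiple of 4
total 44 bytes, alignment 4

44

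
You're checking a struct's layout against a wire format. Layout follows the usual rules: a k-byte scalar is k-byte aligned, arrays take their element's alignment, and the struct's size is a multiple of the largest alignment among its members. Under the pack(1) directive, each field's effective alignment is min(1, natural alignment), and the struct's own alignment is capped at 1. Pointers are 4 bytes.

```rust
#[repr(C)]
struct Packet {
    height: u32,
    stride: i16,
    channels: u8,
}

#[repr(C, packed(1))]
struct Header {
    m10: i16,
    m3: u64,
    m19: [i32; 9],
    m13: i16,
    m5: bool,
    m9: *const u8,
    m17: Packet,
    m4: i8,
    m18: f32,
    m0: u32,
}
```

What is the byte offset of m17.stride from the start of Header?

Packet: @0: height [4B, align 4] → 4; @4: stride [2B, align 2] → 6; @6: channels [1B, align 1] → 7; +1 tail pad (align 4); size 8, align 4
@0: m10 [2B, align 1] → 2
@2: m3 [8B, align 1] → 10
@10: m19 [36B, align 1] → 46
@46: m13 [2B, align 1] → 48
@48: m5 [1B, align 1] → 49
@49: m9 [4B, align 1] → 53
@53: m17 [8B, align 1] → 61
within Packet: stride at 4
53 + 4 = 57

57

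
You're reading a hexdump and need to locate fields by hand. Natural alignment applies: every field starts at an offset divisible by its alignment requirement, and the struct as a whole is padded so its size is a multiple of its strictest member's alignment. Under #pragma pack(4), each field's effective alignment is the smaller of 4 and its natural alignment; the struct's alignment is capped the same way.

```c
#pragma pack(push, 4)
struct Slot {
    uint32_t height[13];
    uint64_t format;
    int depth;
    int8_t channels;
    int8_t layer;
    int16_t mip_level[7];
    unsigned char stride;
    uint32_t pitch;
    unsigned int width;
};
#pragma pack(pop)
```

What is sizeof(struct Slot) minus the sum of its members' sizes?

height at 0 (size 52, align 4) → ends 52
format at 52 (size 8, align 4) → ends 60
depth at 60 (size 4, align 4) → ends 64
channels at 64 (size 1, align 1) → ends 65
layer at 65 (size 1, align 1) → ends 66
mip_level at 66 (size 14, align 2) → ends 80
stride at 80 (size 1, align 1) → ends 81
pad 3 to align 4 for pitch
pitch at 84 (size 4, align 4) → ends 88
width at 88 (size 4, align 4) → ends 92
total 92 bytes, alignment 4
data bytes 89, size 92 → padding 3

3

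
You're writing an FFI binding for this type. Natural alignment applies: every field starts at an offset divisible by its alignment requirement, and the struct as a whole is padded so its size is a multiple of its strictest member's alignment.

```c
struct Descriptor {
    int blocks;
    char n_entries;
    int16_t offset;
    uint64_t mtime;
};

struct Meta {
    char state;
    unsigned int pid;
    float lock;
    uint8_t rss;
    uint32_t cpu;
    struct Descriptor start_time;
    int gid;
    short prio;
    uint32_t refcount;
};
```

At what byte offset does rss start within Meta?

Descriptor: 0..4  blocks  (4B, 4-aligned); 4..5  n_entries  (1B, 1-aligned); 5..6  -- padding (1B); 6..8  offset  (2B, 2-aligned); 8..16  mtime  (8B, 8-aligned); sizeof = 16, alignof = 8
0..1  state  (1B, 1-aligned)
1..4  -- padding (3B)
4..8  pid  (4B, 4-aligned)
8..12  lock  (4B, 4-aligned)
12..13  rss  (1B, 1-aligned)

12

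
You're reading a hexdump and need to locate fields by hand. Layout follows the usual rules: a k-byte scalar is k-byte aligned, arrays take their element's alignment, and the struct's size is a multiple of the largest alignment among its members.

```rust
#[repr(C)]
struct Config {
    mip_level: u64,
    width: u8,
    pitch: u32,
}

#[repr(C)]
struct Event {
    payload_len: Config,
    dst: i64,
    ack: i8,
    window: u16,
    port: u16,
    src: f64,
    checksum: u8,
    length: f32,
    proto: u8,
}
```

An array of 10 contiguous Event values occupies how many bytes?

560

Config: 0..8  mip_level  (8B, 8-aligned); 8..9  width  (1B, 1-aligned); 9..12  -- padding (3B); 12..16  pitch  (4B, 4-aligned); sizeof = 16, alignof = 8
0..16  payload_len  (16B, 8-aligned)
16..24  dst  (8B, 8-aligned)
24..25  ack  (1B, 1-aligned)
25..26  -- padding (1B)
26..28  window  (2B, 2-aligned)
28..30  port  (2B, 2-aligned)
30..32  -- padding (2B)
32..40  src  (8B, 8-aligned)
40..41  checksum  (1B, 1-aligned)
41..44  -- padding (3B)
44..48  length  (4B, 4-aligned)
48..49  proto  (1B, 1-aligned)
49..56  -- tail padding (7B)
sizeof = 56, alignof = 8
array of 10: 10 × 56 = 560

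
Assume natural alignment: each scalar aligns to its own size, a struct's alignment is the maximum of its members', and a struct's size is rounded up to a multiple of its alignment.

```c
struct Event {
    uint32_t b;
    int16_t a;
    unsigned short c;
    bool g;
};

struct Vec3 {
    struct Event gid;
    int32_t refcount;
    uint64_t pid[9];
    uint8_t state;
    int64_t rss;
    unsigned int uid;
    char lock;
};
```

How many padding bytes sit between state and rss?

Event: 0..4  b  (4B, 4-aligned); 4..6  a  (2B, 2-aligned); 6..8  c  (2B, 2-aligned); 8..9  g  (1B, 1-aligned); 9..12  -- tail padding (3B); sizeof = 12, alignof = 4
0..12  gid  (12B, 4-aligned)
12..16  refcount  (4B, 4-aligned)
16..88  pid  (72B, 8-aligned)
88..89  state  (1B, 1-aligned)
89..96  -- padding (7B)
96..104  rss  (8B, 8-aligned)

7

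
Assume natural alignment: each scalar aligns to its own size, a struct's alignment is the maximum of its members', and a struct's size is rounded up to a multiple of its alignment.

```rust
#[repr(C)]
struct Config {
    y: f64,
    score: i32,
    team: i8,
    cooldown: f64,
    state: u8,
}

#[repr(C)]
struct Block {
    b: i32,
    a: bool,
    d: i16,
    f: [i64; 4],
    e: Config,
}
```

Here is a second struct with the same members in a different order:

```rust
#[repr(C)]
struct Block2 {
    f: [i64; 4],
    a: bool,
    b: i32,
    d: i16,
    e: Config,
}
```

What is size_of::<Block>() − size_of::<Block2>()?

Config: 0..8  y  (8B, 8-aligned); 8..12  score  (4B, 4-aligned); 12..13  team  (1B, 1-aligned); 13..16  -- padding (3B); 16..24  cooldown  (8B, 8-aligned); 24..25  state  (1B, 1-aligned); 25..32  -- tail padding (7B); sizeof = 32, alignof = 8
0..4  b  (4B, 4-aligned)
4..5  a  (1B, 1-aligned)
5..6  -- padding (1B)
6..8  d  (2B, 2-aligned)
8..40  f  (32B, 8-aligned)
40..72  e  (32B, 8-aligned)
sizeof = 72, alignof = 8
— Block2 —
0..32  f  (32B, 8-aligned)
32..33  a  (1B, 1-aligned)
33..36  -- padding (3B)
36..40  b  (4B, 4-aligned)
40..42  d  (2B, 2-aligned)
42..48  -- padding (6B)
48..80  e  (32B, 8-aligned)
sizeof = 80, alignof = 8
72 − 80 = -8

-8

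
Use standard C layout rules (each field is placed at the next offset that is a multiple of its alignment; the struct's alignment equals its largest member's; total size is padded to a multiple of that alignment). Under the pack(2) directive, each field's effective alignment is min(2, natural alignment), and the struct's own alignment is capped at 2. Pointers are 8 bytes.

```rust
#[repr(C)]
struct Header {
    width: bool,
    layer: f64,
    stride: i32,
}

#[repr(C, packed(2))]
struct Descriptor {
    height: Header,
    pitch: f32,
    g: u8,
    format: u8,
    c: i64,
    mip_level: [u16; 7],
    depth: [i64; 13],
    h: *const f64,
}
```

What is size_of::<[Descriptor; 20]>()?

Header: width at 0 (size 1, align 1) → ends 1; pad 7 to align 8 for layer; layer at 8 (size 8, align 8) → ends 16; stride at 16 (size 4, align 4) → ends 20; tail pad 4 to reach multiple of 8; total 24 bytes, alignment 8
height at 0 (size 24, align 2) → ends 24
pitch at 24 (size 4, align 2) → ends 28
g at 28 (size 1, align 1) → ends 29
format at 29 (size 1, align 1) → ends 30
c at 30 (size 8, align 2) → ends 38
mip_level at 38 (size 14, align 2) → ends 52
depth at 52 (size 104, align 2) → ends 156
h at 156 (size 8, align 2) → ends 164
total 164 bytes, alignment 2
array of 20: 20 × 164 = 3280

3280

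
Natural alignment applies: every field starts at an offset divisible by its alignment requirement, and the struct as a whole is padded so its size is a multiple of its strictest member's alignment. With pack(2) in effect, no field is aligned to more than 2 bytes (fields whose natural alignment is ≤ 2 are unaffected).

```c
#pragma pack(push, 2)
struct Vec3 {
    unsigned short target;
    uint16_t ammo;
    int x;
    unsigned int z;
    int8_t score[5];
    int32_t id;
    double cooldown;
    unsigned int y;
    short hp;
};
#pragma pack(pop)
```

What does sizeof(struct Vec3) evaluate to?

36

@0: target [2B, align 2] → 2
@2: ammo [2B, align 2] → 4
@4: x [4B, align 2] → 8
@8: z [4B, align 2] → 12
@12: score [5B, align 1] → 17
+1 pad (align 2)
@18: id [4B, align 2] → 22
@22: cooldown [8B, align 2] → 30
@30: y [4B, align 2] → 34
@34: hp [2B, align 2] → 36
size 36, align 2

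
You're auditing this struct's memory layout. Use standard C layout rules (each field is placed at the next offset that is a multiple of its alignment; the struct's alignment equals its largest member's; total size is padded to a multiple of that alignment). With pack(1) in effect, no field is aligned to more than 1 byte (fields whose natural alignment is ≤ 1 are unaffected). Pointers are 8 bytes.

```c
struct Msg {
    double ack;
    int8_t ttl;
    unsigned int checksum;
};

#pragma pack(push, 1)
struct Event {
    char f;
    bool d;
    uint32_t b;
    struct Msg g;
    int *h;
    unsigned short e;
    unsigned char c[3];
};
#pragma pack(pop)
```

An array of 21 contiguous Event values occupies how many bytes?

Msg: ack at 0 (size 8, align 8) → ends 8; ttl at 8 (size 1, align 1) → ends 9; pad 3 to align 4 for checksum; checksum at 12 (size 4, align 4) → ends 16; total 16 bytes, alignment 8
f at 0 (size 1, align 1) → ends 1
d at 1 (size 1, align 1) → ends 2
b at 2 (size 4, align 1) → ends 6
g at 6 (size 16, align 1) → ends 22
h at 22 (size 8, align 1) → ends 30
e at 30 (size 2, align 1) → ends 32
c at 32 (size 3, align 1) → ends 35
total 35 bytes, alignment 1
array of 21: 21 × 35 = 735

735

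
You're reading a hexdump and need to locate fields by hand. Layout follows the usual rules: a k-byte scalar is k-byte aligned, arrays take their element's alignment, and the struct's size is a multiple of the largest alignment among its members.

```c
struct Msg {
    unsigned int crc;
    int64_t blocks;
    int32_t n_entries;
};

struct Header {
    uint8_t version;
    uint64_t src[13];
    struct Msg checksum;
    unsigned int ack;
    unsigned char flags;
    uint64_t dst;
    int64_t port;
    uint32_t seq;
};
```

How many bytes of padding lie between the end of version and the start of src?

7

Msg: @0: crc [4B, align 4] → 4; +4 pad (align 8); @8: blocks [8B, align 8] → 16; @16: n_entries [4B, align 4] → 20; +4 tail pad (align 8); size 24, align 8
@0: version [1B, align 1] → 1
+7 pad (align 8)
@8: src [104B, align 8] → 112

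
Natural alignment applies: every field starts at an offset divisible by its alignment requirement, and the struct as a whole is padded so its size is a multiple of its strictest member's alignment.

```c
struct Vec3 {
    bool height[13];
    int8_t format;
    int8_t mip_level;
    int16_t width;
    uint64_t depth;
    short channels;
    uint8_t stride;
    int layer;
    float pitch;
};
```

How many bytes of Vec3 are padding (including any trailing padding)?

12

0..13  height  (13B, 1-aligned)
13..14  format  (1B, 1-aligned)
14..15  mip_level  (1B, 1-aligned)
15..16  -- padding (1B)
16..18  width  (2B, 2-aligned)
18..24  -- padding (6B)
24..32  depth  (8B, 8-aligned)
32..34  channels  (2B, 2-aligned)
34..35  stride  (1B, 1-aligned)
35..36  -- padding (1B)
36..40  layer  (4B, 4-aligned)
40..44  pitch  (4B, 4-aligned)
44..48  -- tail padding (4B)
sizeof = 48, alignof = 8
data bytes 36, size 48 → padding 12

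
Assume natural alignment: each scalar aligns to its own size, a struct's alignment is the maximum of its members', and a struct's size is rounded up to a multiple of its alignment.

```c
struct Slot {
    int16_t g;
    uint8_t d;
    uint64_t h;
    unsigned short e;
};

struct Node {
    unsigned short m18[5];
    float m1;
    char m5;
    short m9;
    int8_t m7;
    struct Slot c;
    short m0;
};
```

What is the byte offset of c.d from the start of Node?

26

Slot: 0..2  g  (2B, 2-aligned); 2..3  d  (1B, 1-aligned); 3..8  -- padding (5B); 8..16  h  (8B, 8-aligned); 16..18  e  (2B, 2-aligned); 18..24  -- tail padding (6B); sizeof = 24, alignof = 8
0..10  m18  (10B, 2-aligned)
10..12  -- padding (2B)
12..16  m1  (4B, 4-aligned)
16..17  m5  (1B, 1-aligned)
17..18  -- padding (1B)
18..20  m9  (2B, 2-aligned)
20..21  m7  (1B, 1-aligned)
21..24  -- padding (3B)
24..48  c  (24B, 8-aligned)
within Slot: d at 2
24 + 2 = 26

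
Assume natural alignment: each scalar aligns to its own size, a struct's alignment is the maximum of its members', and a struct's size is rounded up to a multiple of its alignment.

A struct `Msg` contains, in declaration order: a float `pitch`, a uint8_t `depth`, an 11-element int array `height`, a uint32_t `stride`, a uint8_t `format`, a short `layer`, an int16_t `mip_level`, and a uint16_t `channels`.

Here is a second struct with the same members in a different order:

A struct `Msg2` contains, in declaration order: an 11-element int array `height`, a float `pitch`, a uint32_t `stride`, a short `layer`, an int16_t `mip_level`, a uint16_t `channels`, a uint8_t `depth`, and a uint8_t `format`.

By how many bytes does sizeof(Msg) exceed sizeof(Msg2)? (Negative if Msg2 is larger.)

0..4  pitch  (4B, 4-aligned)
4..5  depth  (1B, 1-aligned)
5..8  -- padding (3B)
8..52  height  (44B, 4-aligned)
52..56  stride  (4B, 4-aligned)
56..57  format  (1B, 1-aligned)
57..58  -- padding (1B)
58..60  layer  (2B, 2-aligned)
60..62  mip_level  (2B, 2-aligned)
62..64  channels  (2B, 2-aligned)
sizeof = 64, alignof = 4
— Msg2 —
0..44  height  (44B, 4-aligned)
44..48  pitch  (4B, 4-aligned)
48..52  stride  (4B, 4-aligned)
52..54  layer  (2B, 2-aligned)
54..56  mip_level  (2B, 2-aligned)
56..58  channels  (2B, 2-aligned)
58..59  depth  (1B, 1-aligned)
59..60  format  (1B, 1-aligned)
sizeof = 60, alignof = 4
64 − 60 = 4

4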